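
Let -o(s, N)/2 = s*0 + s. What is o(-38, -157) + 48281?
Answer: 48357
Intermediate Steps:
o(s, N) = -2*s (o(s, N) = -2*(s*0 + s) = -2*(0 + s) = -2*s)
o(-38, -157) + 48281 = -2*(-38) + 48281 = 76 + 48281 = 48357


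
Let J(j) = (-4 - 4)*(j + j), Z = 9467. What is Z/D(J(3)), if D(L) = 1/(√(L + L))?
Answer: 37868*I*√6 ≈ 92757.0*I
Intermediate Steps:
J(j) = -16*j
D(L) = √2/(2*√L) (D(L) = 1/(√(2*L)) = 1/(√2*√L) = √2/(2*√L))
Z/D(J(3)) = 9467/((√2/(2*√(-16*3)))) = 9467/((√2/(2*√(-48)))) = 9467/((√2*(-I*√3/12)/2)) = 9467/((-I*√6/24)) = 9467*(4*I*√6) = 37868*I*√6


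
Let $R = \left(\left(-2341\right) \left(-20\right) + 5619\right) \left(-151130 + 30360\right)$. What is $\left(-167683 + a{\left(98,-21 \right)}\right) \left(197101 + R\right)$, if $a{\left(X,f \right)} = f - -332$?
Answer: $1059943599408588$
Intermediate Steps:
$a{\left(X,f \right)} = 332 + f$ ($a{\left(X,f \right)} = f + 332 = 332 + f$)
$R = -6333058030$ ($R = \left(46820 + 5619\right) \left(-120770\right) = 52439 \left(-120770\right) = -6333058030$)
$\left(-167683 + a{\left(98,-21 \right)}\right) \left(197101 + R\right) = \left(-167683 + \left(332 - 21\right)\right) \left(197101 - 6333058030\right) = \left(-167683 + 311\right) \left(-6332860929\right) = \left(-167372\right) \left(-6332860929\right) = 1059943599408588$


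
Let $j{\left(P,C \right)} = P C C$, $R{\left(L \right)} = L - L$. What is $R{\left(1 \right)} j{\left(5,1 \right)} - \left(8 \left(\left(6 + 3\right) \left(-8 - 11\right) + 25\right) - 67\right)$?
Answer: $1235$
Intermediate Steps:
$R{\left(L \right)} = 0$
$j{\left(P,C \right)} = P C^{2}$ ($j{\left(P,C \right)} = C P C = P C^{2}$)
$R{\left(1 \right)} j{\left(5,1 \right)} - \left(8 \left(\left(6 + 3\right) \left(-8 - 11\right) + 25\right) - 67\right) = 0 \cdot 5 \cdot 1^{2} - \left(8 \left(\left(6 + 3\right) \left(-8 - 11\right) + 25\right) - 67\right) = 0 \cdot 5 \cdot 1 - \left(8 \left(9 \left(-19\right) + 25\right) - 67\right) = 0 \cdot 5 - \left(8 \left(-171 + 25\right) - 67\right) = 0 - \left(8 \left(-146\right) - 67\right) = 0 - \left(-1168 - 67\right) = 0 - -1235 = 0 + 1235 = 1235$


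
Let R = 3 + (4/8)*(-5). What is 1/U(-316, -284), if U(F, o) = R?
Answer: 2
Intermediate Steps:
R = ½ (R = 3 + (4*(⅛))*(-5) = 3 + (½)*(-5) = 3 - 5/2 = ½ ≈ 0.50000)
U(F, o) = ½
1/U(-316, -284) = 1/(½) = 2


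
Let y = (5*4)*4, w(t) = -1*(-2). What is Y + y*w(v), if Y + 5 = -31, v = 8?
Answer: 124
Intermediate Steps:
w(t) = 2
Y = -36 (Y = -5 - 31 = -36)
y = 80 (y = 20*4 = 80)
Y + y*w(v) = -36 + 80*2 = -36 + 160 = 124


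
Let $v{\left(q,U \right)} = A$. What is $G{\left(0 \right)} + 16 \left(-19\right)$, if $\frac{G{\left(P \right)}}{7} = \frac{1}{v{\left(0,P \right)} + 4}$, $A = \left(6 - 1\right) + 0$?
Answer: $- \frac{2729}{9} \approx -303.22$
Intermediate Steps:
$A = 5$ ($A = 5 + 0 = 5$)
$v{\left(q,U \right)} = 5$
$G{\left(P \right)} = \frac{7}{9}$ ($G{\left(P \right)} = \frac{7}{5 + 4} = \frac{7}{9}$)
$G{\left(0 \right)} + 16 \left(-19\right) = \frac{7}{9} + 16 \left(-19\right) = \frac{7}{9} - 304 = - \frac{2729}{9}$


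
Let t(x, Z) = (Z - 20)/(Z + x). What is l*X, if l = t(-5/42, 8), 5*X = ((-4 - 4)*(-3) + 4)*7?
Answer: -98784/1655 ≈ -59.688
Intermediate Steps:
X = 196/5 (X = (((-4 - 4)*(-3) + 4)*7)/5 = ((-8*(-3) + 4)*7)/5 = ((24 + 4)*7)/5 = (28*7)/5 = (⅕)*196 = 196/5 ≈ 39.200)
t(x, Z) = (-20 + Z)/(Z + x)
l = -504/331 (l = (-20 + 8)/(8 - 5/42) = -12/(8 - 5*1/42) = -12/(8 - 5/42) = -12/(331/42) = (42/331)*(-12) = -504/331 ≈ -1.5227)
l*X = -504/331*196/5 = -98784/1655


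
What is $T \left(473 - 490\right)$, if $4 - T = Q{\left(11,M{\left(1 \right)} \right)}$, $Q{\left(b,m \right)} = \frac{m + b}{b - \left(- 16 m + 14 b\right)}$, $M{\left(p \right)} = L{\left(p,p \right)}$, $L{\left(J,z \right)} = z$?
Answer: $- \frac{8840}{127} \approx -69.606$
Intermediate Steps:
$M{\left(p \right)} = p$
$Q{\left(b,m \right)} = \frac{b + m}{- 13 b + 16 m}$
$T = \frac{520}{127}$ ($T = 4 - \frac{\left(-1\right) 11 - 1}{\left(-16\right) 1 + 13 \cdot 11} = 4 - \frac{-11 - 1}{-16 + 143} = 4 - \frac{1}{127} \left(-12\right) = 4 - - \frac{12}{127} = 4 + \frac{12}{127} = \frac{520}{127} \approx 4.0945$)
$T \left(473 - 490\right) = \frac{520 \left(473 - 490\right)}{127} = \frac{520}{127} \left(-17\right) = - \frac{8840}{127}$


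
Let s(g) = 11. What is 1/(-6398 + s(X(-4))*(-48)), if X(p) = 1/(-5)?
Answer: -1/6926 ≈ -0.00014438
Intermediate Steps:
X(p) = -⅕
1/(-6398 + s(X(-4))*(-48)) = 1/(-6398 + 11*(-48)) = 1/(-6398 - 528) = 1/(-6926) = -1/6926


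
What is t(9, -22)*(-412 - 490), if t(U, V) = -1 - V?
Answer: -18942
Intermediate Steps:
t(9, -22)*(-412 - 490) = (-1 - 1*(-22))*(-412 - 490) = (-1 + 22)*(-902) = 21*(-902) = -18942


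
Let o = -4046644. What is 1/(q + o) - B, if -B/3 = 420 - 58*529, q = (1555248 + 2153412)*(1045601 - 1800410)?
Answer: -254140335850731025/2799333992584 ≈ -90786.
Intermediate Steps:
q = -2799329945940 (q = 3708660*(-754809) = -2799329945940)
B = 90786 (B = -3*(420 - 58*529) = -3*(420 - 30682) = -3*(-30262) = 90786)
1/(q + o) - B = 1/(-2799329945940 - 4046644) - 1*90786 = 1/(-2799333992584) - 90786 = -1/2799333992584 - 90786 = -254140335850731025/2799333992584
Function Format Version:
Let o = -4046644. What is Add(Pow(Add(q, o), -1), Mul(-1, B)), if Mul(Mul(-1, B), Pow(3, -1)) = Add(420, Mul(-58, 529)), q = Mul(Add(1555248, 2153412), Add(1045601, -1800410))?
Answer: Rational(-254140335850731025, 2799333992584) ≈ -90786.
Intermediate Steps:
q = -2799329945940 (q = Mul(3708660, -754809) = -2799329945940)
B = 90786 (B = Mul(-3, Add(420, Mul(-58, 529))) = Mul(-3, Add(420, -30682)) = Mul(-3, -30262) = 90786)
Add(Pow(Add(q, o), -1), Mul(-1, B)) = Add(Pow(Add(-2799329945940, -4046644), -1), Mul(-1, 90786)) = Add(Pow(-2799333992584, -1), -90786) = Add(Rational(-1, 2799333992584), -90786) = Rational(-254140335850731025, 2799333992584)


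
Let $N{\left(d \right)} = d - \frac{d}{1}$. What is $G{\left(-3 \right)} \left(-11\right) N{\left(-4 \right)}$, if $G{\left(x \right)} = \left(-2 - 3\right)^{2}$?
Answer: $0$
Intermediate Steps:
$G{\left(x \right)} = 25$ ($G{\left(x \right)} = \left(-5\right)^{2} = 25$)
$N{\left(d \right)} = 0$ ($N{\left(d \right)} = d - d 1 = d - d = 0$)
$G{\left(-3 \right)} \left(-11\right) N{\left(-4 \right)} = 25 \left(-11\right) 0 = \left(-275\right) 0 = 0$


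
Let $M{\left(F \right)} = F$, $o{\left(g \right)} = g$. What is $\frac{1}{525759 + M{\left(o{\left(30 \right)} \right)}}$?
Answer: $\frac{1}{525789} \approx 1.9019 \cdot 10^{-6}$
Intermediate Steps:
$\frac{1}{525759 + M{\left(o{\left(30 \right)} \right)}} = \frac{1}{525759 + 30} = \frac{1}{525789}$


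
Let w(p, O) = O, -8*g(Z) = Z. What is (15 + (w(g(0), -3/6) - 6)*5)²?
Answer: 1225/4 ≈ 306.25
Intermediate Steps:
g(Z) = -Z/8
(15 + (w(g(0), -3/6) - 6)*5)² = (15 + (-3/6 - 6)*5)² = (15 + (-3*⅙ - 6)*5)² = (15 + (-½ - 6)*5)² = (15 - 13/2*5)² = (15 - 65/2)² = (-35/2)² = 1225/4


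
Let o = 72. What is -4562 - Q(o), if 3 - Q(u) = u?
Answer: -4493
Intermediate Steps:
Q(u) = 3 - u
-4562 - Q(o) = -4562 - (3 - 1*72) = -4562 - (3 - 72) = -4562 - 1*(-69) = -4562 + 69 = -4493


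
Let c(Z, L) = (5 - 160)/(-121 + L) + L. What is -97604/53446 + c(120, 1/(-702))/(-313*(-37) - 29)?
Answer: -33615003930601673/18408020922622656 ≈ -1.8261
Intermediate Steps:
c(Z, L) = L - 155/(-121 + L) (c(Z, L) = -155/(-121 + L) + L = L - 155/(-121 + L))
-97604/53446 + c(120, 1/(-702))/(-313*(-37) - 29) = -97604/53446 + ((-155 + (1/(-702))**2 - 121/(-702))/(-121 + 1/(-702)))/(-313*(-37) - 29) = -97604*1/53446 + ((-155 + (-1/702)**2 - 121*(-1/702))/(-121 - 1/702))/(11581 - 29) = -48802/26723 + ((-155 + 1/492804 + 121/702)/(-84943/702))/11552 = -48802/26723 - 702/84943*(-76299677/492804)*(1/11552) = -48802/26723 + (76299677/59629986)*(1/11552) = -48802/26723 + 76299677/688845598272 = -33615003930601673/18408020922622656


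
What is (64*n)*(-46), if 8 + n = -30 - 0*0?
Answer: 111872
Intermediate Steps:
n = -38 (n = -8 + (-30 - 0*0) = -8 + (-30 - 1*0) = -8 + (-30 + 0) = -8 - 30 = -38)
(64*n)*(-46) = (64*(-38))*(-46) = -2432*(-46) = 111872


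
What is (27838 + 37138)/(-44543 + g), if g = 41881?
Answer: -32488/1331 ≈ -24.409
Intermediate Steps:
(27838 + 37138)/(-44543 + g) = (27838 + 37138)/(-44543 + 41881) = 64976/(-2662) = 64976*(-1/2662) = -32488/1331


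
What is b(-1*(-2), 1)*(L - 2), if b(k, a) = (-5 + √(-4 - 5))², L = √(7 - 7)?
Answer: -32 + 60*I ≈ -32.0 + 60.0*I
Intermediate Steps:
L = 0 (L = √0 = 0)
b(k, a) = (-5 + 3*I)² (b(k, a) = (-5 + √(-9))² = (-5 + 3*I)²)
b(-1*(-2), 1)*(L - 2) = (16 - 30*I)*(0 - 2) = (16 - 30*I)*(-2) = -32 + 60*I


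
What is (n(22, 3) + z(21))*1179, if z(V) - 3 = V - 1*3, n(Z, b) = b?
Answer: 28296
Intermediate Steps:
z(V) = V (z(V) = 3 + (V - 1*3) = 3 + (V - 3) = 3 + (-3 + V) = V)
(n(22, 3) + z(21))*1179 = (3 + 21)*1179 = 24*1179 = 28296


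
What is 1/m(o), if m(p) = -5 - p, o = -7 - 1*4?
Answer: 1/6 ≈ 0.16667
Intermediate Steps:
o = -11 (o = -7 - 4 = -11)
1/m(o) = 1/(-5 - 1*(-11)) = 1/(-5 + 11) = 1/6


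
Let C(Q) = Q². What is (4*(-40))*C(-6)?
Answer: -5760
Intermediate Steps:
(4*(-40))*C(-6) = (4*(-40))*(-6)² = -160*36 = -5760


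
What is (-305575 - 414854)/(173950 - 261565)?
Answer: 240143/29205 ≈ 8.2227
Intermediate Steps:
(-305575 - 414854)/(173950 - 261565) = -720429/(-87615) = -720429*(-1/87615) = 240143/29205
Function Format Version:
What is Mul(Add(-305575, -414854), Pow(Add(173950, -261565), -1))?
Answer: Rational(240143, 29205) ≈ 8.2227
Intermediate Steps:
Mul(Add(-305575, -414854), Pow(Add(173950, -261565), -1)) = Mul(-720429, Pow(-87615, -1)) = Mul(-720429, Rational(-1, 87615)) = Rational(240143, 29205)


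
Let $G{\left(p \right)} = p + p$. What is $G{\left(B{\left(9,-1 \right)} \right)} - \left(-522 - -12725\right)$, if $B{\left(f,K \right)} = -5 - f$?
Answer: $-12231$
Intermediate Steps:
$G{\left(p \right)} = 2 p$
$G{\left(B{\left(9,-1 \right)} \right)} - \left(-522 - -12725\right) = 2 \left(-5 - 9\right) - \left(-522 - -12725\right) = 2 \left(-5 - 9\right) + \left(522 - 12725\right) = 2 \left(-14\right) + \left(522 - 12725\right) = -28 - 12203 = -12231$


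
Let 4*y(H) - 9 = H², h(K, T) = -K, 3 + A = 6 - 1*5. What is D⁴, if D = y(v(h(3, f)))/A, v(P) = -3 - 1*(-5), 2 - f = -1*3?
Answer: 28561/4096 ≈ 6.9729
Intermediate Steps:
A = -2 (A = -3 + (6 - 1*5) = -3 + (6 - 5) = -3 + 1 = -2)
f = 5 (f = 2 - (-1)*3 = 2 - 1*(-3) = 2 + 3 = 5)
v(P) = 2 (v(P) = -3 + 5 = 2)
y(H) = 9/4 + H²/4
D = -13/8 (D = (9/4 + (¼)*2²)/(-2) = (9/4 + (¼)*4)*(-½) = (9/4 + 1)*(-½) = (13/4)*(-½) = -13/8 ≈ -1.6250)
D⁴ = (-13/8)⁴ = 28561/4096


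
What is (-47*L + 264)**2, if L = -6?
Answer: 298116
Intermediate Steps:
(-47*L + 264)**2 = (-47*(-6) + 264)**2 = (282 + 264)**2 = 546**2 = 298116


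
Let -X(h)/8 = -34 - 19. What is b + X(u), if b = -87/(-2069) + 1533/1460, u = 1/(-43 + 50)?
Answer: 17590309/41380 ≈ 425.09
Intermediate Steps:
u = ⅐ (u = 1/7 = ⅐ ≈ 0.14286)
b = 45189/41380 (b = -87*(-1/2069) + 1533*(1/1460) = 87/2069 + 21/20 = 45189/41380 ≈ 1.0920)
X(h) = 424 (X(h) = -8*(-34 - 19) = -8*(-53) = 424)
b + X(u) = 45189/41380 + 424 = 17590309/41380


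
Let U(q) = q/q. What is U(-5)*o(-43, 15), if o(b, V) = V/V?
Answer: 1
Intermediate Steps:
o(b, V) = 1
U(q) = 1
U(-5)*o(-43, 15) = 1*1 = 1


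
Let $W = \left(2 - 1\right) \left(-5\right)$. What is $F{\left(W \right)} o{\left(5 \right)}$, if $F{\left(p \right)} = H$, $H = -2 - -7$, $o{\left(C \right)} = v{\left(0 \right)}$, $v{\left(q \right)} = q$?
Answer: $0$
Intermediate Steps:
$o{\left(C \right)} = 0$
$W = -5$ ($W = 1 \left(-5\right) = -5$)
$H = 5$ ($H = -2 + 7 = 5$)
$F{\left(p \right)} = 5$
$F{\left(W \right)} o{\left(5 \right)} = 5 \cdot 0 = 0$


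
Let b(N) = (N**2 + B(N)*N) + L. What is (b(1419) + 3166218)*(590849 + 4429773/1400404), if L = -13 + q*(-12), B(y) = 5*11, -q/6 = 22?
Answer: 4351790318166614755/1400404 ≈ 3.1075e+12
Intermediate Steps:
q = -132 (q = -6*22 = -132)
B(y) = 55
L = 1571 (L = -13 - 132*(-12) = -13 + 1584 = 1571)
b(N) = 1571 + N**2 + 55*N (b(N) = (N**2 + 55*N) + 1571 = 1571 + N**2 + 55*N)
(b(1419) + 3166218)*(590849 + 4429773/1400404) = ((1571 + 1419**2 + 55*1419) + 3166218)*(590849 + 4429773/1400404) = ((1571 + 2013561 + 78045) + 3166218)*(590849 + 4429773*(1/1400404)) = (2093177 + 3166218)*(590849 + 4429773/1400404) = 5259395*(827431732769/1400404) = 4351790318166614755/1400404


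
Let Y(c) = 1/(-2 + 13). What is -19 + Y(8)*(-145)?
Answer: -354/11 ≈ -32.182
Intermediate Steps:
Y(c) = 1/11
-19 + Y(8)*(-145) = -19 + (1/11)*(-145) = -19 - 145/11 = -354/11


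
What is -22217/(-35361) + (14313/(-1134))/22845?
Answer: 21298244071/33928525890 ≈ 0.62774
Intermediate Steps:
-22217/(-35361) + (14313/(-1134))/22845 = -22217*(-1/35361) + (14313*(-1/1134))*(1/22845) = 22217/35361 - 4771/378*1/22845 = 22217/35361 - 4771/8635410 = 21298244071/33928525890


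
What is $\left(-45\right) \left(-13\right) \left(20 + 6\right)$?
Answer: $15210$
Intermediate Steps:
$\left(-45\right) \left(-13\right) \left(20 + 6\right) = 585 \cdot 26 = 15210$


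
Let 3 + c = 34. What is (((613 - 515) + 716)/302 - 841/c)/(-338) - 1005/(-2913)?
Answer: 24657184/59088263 ≈ 0.41729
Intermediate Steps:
c = 31 (c = -3 + 34 = 31)
(((613 - 515) + 716)/302 - 841/c)/(-338) - 1005/(-2913) = (((613 - 515) + 716)/302 - 841/31)/(-338) - 1005/(-2913) = ((98 + 716)*(1/302) - 841*1/31)*(-1/338) - 1005*(-1/2913) = (814*(1/302) - 841/31)*(-1/338) + 335/971 = (407/151 - 841/31)*(-1/338) + 335/971 = -114374/4681*(-1/338) + 335/971 = 4399/60853 + 335/971 = 24657184/59088263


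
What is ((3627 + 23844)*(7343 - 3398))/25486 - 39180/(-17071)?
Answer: 1851035646225/435071506 ≈ 4254.6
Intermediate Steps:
((3627 + 23844)*(7343 - 3398))/25486 - 39180/(-17071) = (27471*3945)*(1/25486) - 39180*(-1/17071) = 108373095*(1/25486) + 39180/17071 = 108373095/25486 + 39180/17071 = 1851035646225/435071506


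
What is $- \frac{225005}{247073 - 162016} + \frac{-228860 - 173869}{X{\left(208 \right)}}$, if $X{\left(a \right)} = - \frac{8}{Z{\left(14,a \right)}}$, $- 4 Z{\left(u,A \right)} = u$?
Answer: $- \frac{239788043951}{1360912} \approx -1.762 \cdot 10^{5}$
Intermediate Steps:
$Z{\left(u,A \right)} = - \frac{u}{4}$
$X{\left(a \right)} = \frac{16}{7}$ ($X{\left(a \right)} = - \frac{8}{\left(- \frac{1}{4}\right) 14} = - \frac{8}{- \frac{7}{2}} = \left(-8\right) \left(- \frac{2}{7}\right) = \frac{16}{7}$)
$- \frac{225005}{247073 - 162016} + \frac{-228860 - 173869}{X{\left(208 \right)}} = - \frac{225005}{247073 - 162016} + \frac{-228860 - 173869}{\frac{16}{7}} = - \frac{225005}{247073 - 162016} - \frac{2819103}{16} = - \frac{225005}{85057} - \frac{2819103}{16} = - \frac{239788043951}{1360912}$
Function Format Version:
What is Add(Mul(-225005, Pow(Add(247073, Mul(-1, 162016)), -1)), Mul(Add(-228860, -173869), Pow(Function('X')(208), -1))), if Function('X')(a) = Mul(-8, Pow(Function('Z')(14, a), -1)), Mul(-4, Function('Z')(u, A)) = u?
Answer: Rational(-239788043951, 1360912) ≈ -1.7620e+5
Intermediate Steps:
Function('Z')(u, A) = Mul(Rational(-1, 4), u)
Function('X')(a) = Rational(16, 7) (Function('X')(a) = Mul(-8, Pow(Mul(Rational(-1, 4), 14), -1)) = Mul(-8, Pow(Rational(-7, 2), -1)) = Mul(-8, Rational(-2, 7)) = Rational(16, 7))
Add(Mul(-225005, Pow(Add(247073, Mul(-1, 162016)), -1)), Mul(Add(-228860, -173869), Pow(Function('X')(208), -1))) = Add(Mul(-225005, Pow(Add(247073, Mul(-1, 162016)), -1)), Mul(Add(-228860, -173869), Pow(Rational(16, 7), -1))) = Add(Mul(-225005, Pow(Add(247073, -162016), -1)), Mul(-402729, Rational(7, 16))) = Add(Mul(-225005, Pow(85057, -1)), Rational(-2819103, 16)) = Add(Mul(-225005, Rational(1, 85057)), Rational(-2819103, 16)) = Add(Rational(-225005, 85057), Rational(-2819103, 16)) = Rational(-239788043951, 1360912)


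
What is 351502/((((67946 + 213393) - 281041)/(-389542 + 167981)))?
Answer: -38939567311/149 ≈ -2.6134e+8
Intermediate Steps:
351502/((((67946 + 213393) - 281041)/(-389542 + 167981))) = 351502/(((281339 - 281041)/(-221561))) = 351502/((298*(-1/221561))) = 351502/(-298/221561) = 351502*(-221561/298) = -38939567311/149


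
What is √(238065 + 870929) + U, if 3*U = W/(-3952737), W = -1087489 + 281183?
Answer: 806306/11858211 + 31*√1154 ≈ 1053.2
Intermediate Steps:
W = -806306
U = 806306/11858211 (U = (-806306/(-3952737))/3 = (-806306*(-1/3952737))/3 = (⅓)*(806306/3952737) = 806306/11858211 ≈ 0.067996)
√(238065 + 870929) + U = √(238065 + 870929) + 806306/11858211 = √1108994 + 806306/11858211 = 31*√1154 + 806306/11858211 = 806306/11858211 + 31*√1154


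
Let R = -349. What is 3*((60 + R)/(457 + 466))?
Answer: -867/923 ≈ -0.93933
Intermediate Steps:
3*((60 + R)/(457 + 466)) = 3*((60 - 349)/(457 + 466)) = 3*(-289/923) = -867/923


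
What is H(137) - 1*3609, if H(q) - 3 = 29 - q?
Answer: -3714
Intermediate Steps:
H(q) = 32 - q (H(q) = 3 + (29 - q) = 32 - q)
H(137) - 1*3609 = (32 - 1*137) - 1*3609 = (32 - 137) - 3609 = -105 - 3609 = -3714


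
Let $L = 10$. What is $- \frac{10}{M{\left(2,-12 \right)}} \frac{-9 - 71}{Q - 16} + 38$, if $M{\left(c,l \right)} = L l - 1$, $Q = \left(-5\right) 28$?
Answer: $\frac{179522}{4719} \approx 38.042$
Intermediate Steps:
$Q = -140$
$M{\left(c,l \right)} = -1 + 10 l$ ($M{\left(c,l \right)} = 10 l - 1 = -1 + 10 l$)
$- \frac{10}{M{\left(2,-12 \right)}} \frac{-9 - 71}{Q - 16} + 38 = - \frac{10}{-1 + 10 \left(-12\right)} \frac{-9 - 71}{-140 - 16} + 38 = - \frac{10}{-1 - 120} \left(- \frac{80}{-156}\right) + 38 = - \frac{10}{-121} \left(\left(-80\right) \left(- \frac{1}{156}\right)\right) + 38 = \left(-10\right) \left(- \frac{1}{121}\right) \frac{20}{39} + 38 = \frac{10}{121} \cdot \frac{20}{39} + 38 = \frac{200}{4719} + 38 = \frac{179522}{4719}$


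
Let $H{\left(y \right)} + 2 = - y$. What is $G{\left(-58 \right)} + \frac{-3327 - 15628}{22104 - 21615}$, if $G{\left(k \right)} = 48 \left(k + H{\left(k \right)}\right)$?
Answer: $- \frac{65899}{489} \approx -134.76$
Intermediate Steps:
$H{\left(y \right)} = -2 - y$
$G{\left(k \right)} = -96$ ($G{\left(k \right)} = 48 \left(k - \left(2 + k\right)\right) = 48 \left(-2\right) = -96$)
$G{\left(-58 \right)} + \frac{-3327 - 15628}{22104 - 21615} = -96 + \frac{-3327 - 15628}{22104 - 21615} = -96 - \frac{18955}{489} = - \frac{65899}{489}$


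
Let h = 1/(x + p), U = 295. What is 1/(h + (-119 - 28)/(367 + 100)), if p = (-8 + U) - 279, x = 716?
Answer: -338108/105961 ≈ -3.1909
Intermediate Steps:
p = 8 (p = (-8 + 295) - 279 = 287 - 279 = 8)
h = 1/724 (h = 1/(716 + 8) = 1/724 ≈ 0.0013812)
1/(h + (-119 - 28)/(367 + 100)) = 1/(1/724 + (-119 - 28)/(367 + 100)) = 1/(1/724 - 147/467) = 1/(-105961/338108) = -338108/105961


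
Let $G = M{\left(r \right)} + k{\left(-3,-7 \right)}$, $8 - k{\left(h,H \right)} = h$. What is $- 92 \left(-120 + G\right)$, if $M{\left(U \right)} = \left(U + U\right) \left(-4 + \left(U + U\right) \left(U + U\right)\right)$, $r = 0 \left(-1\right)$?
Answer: $10028$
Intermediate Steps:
$k{\left(h,H \right)} = 8 - h$
$r = 0$
$M{\left(U \right)} = 2 U \left(-4 + 4 U^{2}\right)$ ($M{\left(U \right)} = 2 U \left(-4 + 2 U 2 U\right) = 2 U \left(-4 + 4 U^{2}\right)$)
$G = 11$ ($G = 8 \cdot 0 \left(-1 + 0^{2}\right) + \left(8 - -3\right) = 8 \cdot 0 \left(-1 + 0\right) + \left(8 + 3\right) = 8 \cdot 0 \left(-1\right) + 11 = 0 + 11 = 11$)
$- 92 \left(-120 + G\right) = - 92 \left(-120 + 11\right) = \left(-92\right) \left(-109\right) = 10028$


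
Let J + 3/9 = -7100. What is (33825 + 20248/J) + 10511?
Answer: 944340392/21301 ≈ 44333.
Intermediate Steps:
J = -21301/3 (J = -⅓ - 7100 = -21301/3 ≈ -7100.3)
(33825 + 20248/J) + 10511 = (33825 + 20248/(-21301/3)) + 10511 = (33825 + 20248*(-3/21301)) + 10511 = (33825 - 60744/21301) + 10511 = 720445581/21301 + 10511 = 944340392/21301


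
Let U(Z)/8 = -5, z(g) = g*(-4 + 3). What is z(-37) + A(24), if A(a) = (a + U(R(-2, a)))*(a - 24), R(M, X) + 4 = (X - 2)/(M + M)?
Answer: 37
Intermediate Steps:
z(g) = -g (z(g) = g*(-1) = -g)
R(M, X) = -4 + (-2 + X)/(2*M) (R(M, X) = -4 + (X - 2)/(M + M) = -4 + (-2 + X)/((2*M)) = -4 + (-2 + X)*(1/(2*M)) = -4 + (-2 + X)/(2*M))
U(Z) = -40 (U(Z) = 8*(-5) = -40)
A(a) = (-40 + a)*(-24 + a) (A(a) = (a - 40)*(a - 24) = (-40 + a)*(-24 + a))
z(-37) + A(24) = -1*(-37) + (960 + 24² - 64*24) = 37 + (960 + 576 - 1536) = 37 + 0 = 37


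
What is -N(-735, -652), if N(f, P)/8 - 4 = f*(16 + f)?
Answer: -4227752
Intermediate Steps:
N(f, P) = 32 + 8*f*(16 + f) (N(f, P) = 32 + 8*(f*(16 + f)) = 32 + 8*f*(16 + f))
-N(-735, -652) = -(32 + 8*(-735)**2 + 128*(-735)) = -(32 + 8*540225 - 94080) = -(32 + 4321800 - 94080) = -1*4227752 = -4227752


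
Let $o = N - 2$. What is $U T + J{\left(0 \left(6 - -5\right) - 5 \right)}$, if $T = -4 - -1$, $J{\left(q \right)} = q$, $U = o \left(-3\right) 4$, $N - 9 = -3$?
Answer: $139$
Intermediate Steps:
$N = 6$ ($N = 9 - 3 = 6$)
$o = 4$ ($o = 6 - 2 = 4$)
$U = -48$ ($U = 4 \left(-3\right) 4 = \left(-12\right) 4 = -48$)
$T = -3$ ($T = -4 + 1 = -3$)
$U T + J{\left(0 \left(6 - -5\right) - 5 \right)} = \left(-48\right) \left(-3\right) - \left(5 + 0 \left(6 - -5\right)\right) = 144 - \left(5 + 0 \left(6 + 5\right)\right) = 144 + \left(0 \cdot 11 - 5\right) = 144 + \left(0 - 5\right) = 144 - 5 = 139$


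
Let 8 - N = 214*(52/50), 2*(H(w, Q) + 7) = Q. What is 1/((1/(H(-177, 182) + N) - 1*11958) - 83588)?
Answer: -3264/311862169 ≈ -1.0466e-5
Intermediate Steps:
H(w, Q) = -7 + Q/2
N = -5364/25 (N = 8 - 214*52/50 = 8 - 214*52*(1/50) = 8 - 214*26/25 = 8 - 1*5564/25 = 8 - 5564/25 = -5364/25 ≈ -214.56)
1/((1/(H(-177, 182) + N) - 1*11958) - 83588) = 1/((1/((-7 + (½)*182) - 5364/25) - 1*11958) - 83588) = 1/((1/((-7 + 91) - 5364/25) - 11958) - 83588) = 1/((1/(84 - 5364/25) - 11958) - 83588) = 1/((1/(-3264/25) - 11958) - 83588) = 1/((-25/3264 - 11958) - 83588) = 1/(-39030937/3264 - 83588) = 1/(-311862169/3264) = -3264/311862169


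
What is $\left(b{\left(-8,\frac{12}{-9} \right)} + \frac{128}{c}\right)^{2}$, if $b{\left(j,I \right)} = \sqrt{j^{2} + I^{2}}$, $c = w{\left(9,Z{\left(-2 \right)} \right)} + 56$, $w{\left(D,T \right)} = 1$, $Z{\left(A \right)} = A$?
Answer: $\frac{230096}{3249} + \frac{1024 \sqrt{37}}{171} \approx 107.25$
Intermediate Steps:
$c = 57$ ($c = 1 + 56 = 57$)
$b{\left(j,I \right)} = \sqrt{I^{2} + j^{2}}$
$\left(b{\left(-8,\frac{12}{-9} \right)} + \frac{128}{c}\right)^{2} = \left(\sqrt{\left(\frac{12}{-9}\right)^{2} + \left(-8\right)^{2}} + \frac{128}{57}\right)^{2} = \left(\sqrt{\left(12 \left(- \frac{1}{9}\right)\right)^{2} + 64} + 128 \cdot \frac{1}{57}\right)^{2} = \left(\sqrt{\left(- \frac{4}{3}\right)^{2} + 64} + \frac{128}{57}\right)^{2} = \left(\sqrt{\frac{16}{9} + 64} + \frac{128}{57}\right)^{2} = \left(\sqrt{\frac{592}{9}} + \frac{128}{57}\right)^{2} = \left(\frac{4 \sqrt{37}}{3} + \frac{128}{57}\right)^{2} = \left(\frac{128}{57} + \frac{4 \sqrt{37}}{3}\right)^{2}$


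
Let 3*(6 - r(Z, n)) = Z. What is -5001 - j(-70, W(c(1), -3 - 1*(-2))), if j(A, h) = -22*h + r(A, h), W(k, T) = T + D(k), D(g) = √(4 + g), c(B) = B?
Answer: -15157/3 + 22*√5 ≈ -5003.1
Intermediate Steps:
r(Z, n) = 6 - Z/3
W(k, T) = T + √(4 + k)
j(A, h) = 6 - 22*h - A/3 (j(A, h) = -22*h + (6 - A/3) = 6 - 22*h - A/3)
-5001 - j(-70, W(c(1), -3 - 1*(-2))) = -5001 - (6 - 22*((-3 - 1*(-2)) + √(4 + 1)) - ⅓*(-70)) = -5001 - (6 - 22*((-3 + 2) + √5) + 70/3) = -5001 - (6 - 22*(-1 + √5) + 70/3) = -5001 - (6 + (22 - 22*√5) + 70/3) = -5001 - (154/3 - 22*√5) = -5001 + (-154/3 + 22*√5) = -15157/3 + 22*√5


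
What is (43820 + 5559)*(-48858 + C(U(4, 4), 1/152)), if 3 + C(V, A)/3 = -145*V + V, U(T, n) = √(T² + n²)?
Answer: -2413003593 - 85326912*√2 ≈ -2.5337e+9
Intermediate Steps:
C(V, A) = -9 - 432*V (C(V, A) = -9 + 3*(-145*V + V) = -9 + 3*(-144*V) = -9 - 432*V)
(43820 + 5559)*(-48858 + C(U(4, 4), 1/152)) = (43820 + 5559)*(-48858 + (-9 - 432*√(4² + 4²))) = 49379*(-48858 + (-9 - 432*√(16 + 16))) = 49379*(-48858 + (-9 - 1728*√2)) = 49379*(-48867 - 1728*√2) = -2413003593 - 85326912*√2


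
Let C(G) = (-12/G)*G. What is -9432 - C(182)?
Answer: -9420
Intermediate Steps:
C(G) = -12
-9432 - C(182) = -9432 - 1*(-12) = -9432 + 12 = -9420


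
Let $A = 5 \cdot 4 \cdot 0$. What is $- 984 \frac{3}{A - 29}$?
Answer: $\frac{2952}{29} \approx 101.79$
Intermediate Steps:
$A = 0$ ($A = 20 \cdot 0 = 0$)
$- 984 \frac{3}{A - 29} = - 984 \frac{3}{0 - 29} = - 984 \frac{3}{-29} = - 984 \cdot 3 \left(- \frac{1}{29}\right) = \left(-984\right) \left(- \frac{3}{29}\right) = \frac{2952}{29}$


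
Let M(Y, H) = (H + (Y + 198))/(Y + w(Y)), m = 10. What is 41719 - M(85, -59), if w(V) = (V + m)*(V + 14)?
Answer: 197956543/4745 ≈ 41719.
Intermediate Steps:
w(V) = (10 + V)*(14 + V) (w(V) = (V + 10)*(V + 14) = (10 + V)*(14 + V))
M(Y, H) = (198 + H + Y)/(140 + Y² + 25*Y) (M(Y, H) = (H + (Y + 198))/(Y + (140 + Y² + 24*Y)) = (H + (198 + Y))/(140 + Y² + 25*Y) = (198 + H + Y)/(140 + Y² + 25*Y))
41719 - M(85, -59) = 41719 - (198 - 59 + 85)/(140 + 85² + 25*85) = 41719 - 224/(140 + 7225 + 2125) = 41719 - 224/9490 = 41719 - 1*112/4745 = 41719 - 112/4745 = 197956543/4745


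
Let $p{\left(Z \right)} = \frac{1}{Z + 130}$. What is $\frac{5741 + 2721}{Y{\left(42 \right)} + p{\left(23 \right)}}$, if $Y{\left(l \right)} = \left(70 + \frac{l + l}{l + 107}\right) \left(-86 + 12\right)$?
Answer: $- \frac{192908214}{119039359} \approx -1.6205$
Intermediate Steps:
$p{\left(Z \right)} = \frac{1}{130 + Z}$
$Y{\left(l \right)} = -5180 - \frac{148 l}{107 + l}$ ($Y{\left(l \right)} = \left(70 + \frac{2 l}{107 + l}\right) \left(-74\right) = -5180 - \frac{148 l}{107 + l}$)
$\frac{5741 + 2721}{Y{\left(42 \right)} + p{\left(23 \right)}} = \frac{5741 + 2721}{\frac{148 \left(-3745 - 1512\right)}{107 + 42} + \frac{1}{130 + 23}} = \frac{8462}{\frac{148 \left(-3745 - 1512\right)}{149} + \frac{1}{153}} = \frac{8462}{148 \cdot \frac{1}{149} \left(-5257\right) + \frac{1}{153}} = \frac{8462}{- \frac{778036}{149} + \frac{1}{153}} = \frac{8462}{- \frac{119039359}{22797}} = 8462 \left(- \frac{22797}{119039359}\right) = - \frac{192908214}{119039359}$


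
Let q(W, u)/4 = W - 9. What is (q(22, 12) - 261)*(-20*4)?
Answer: 16720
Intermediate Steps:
q(W, u) = -36 + 4*W (q(W, u) = 4*(W - 9) = 4*(-9 + W) = -36 + 4*W)
(q(22, 12) - 261)*(-20*4) = ((-36 + 4*22) - 261)*(-20*4) = ((-36 + 88) - 261)*(-80) = (52 - 261)*(-80) = -209*(-80) = 16720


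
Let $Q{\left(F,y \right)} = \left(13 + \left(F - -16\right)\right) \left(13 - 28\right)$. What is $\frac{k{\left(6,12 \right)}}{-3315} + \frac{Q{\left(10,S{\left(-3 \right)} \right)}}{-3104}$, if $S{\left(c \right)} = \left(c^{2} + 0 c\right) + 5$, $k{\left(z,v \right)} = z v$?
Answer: $\frac{571929}{3429920} \approx 0.16675$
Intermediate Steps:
$k{\left(z,v \right)} = v z$
$S{\left(c \right)} = 5 + c^{2}$ ($S{\left(c \right)} = \left(c^{2} + 0\right) + 5 = c^{2} + 5 = 5 + c^{2}$)
$Q{\left(F,y \right)} = -435 - 15 F$ ($Q{\left(F,y \right)} = \left(13 + \left(F + 16\right)\right) \left(-15\right) = \left(13 + \left(16 + F\right)\right) \left(-15\right) = \left(29 + F\right) \left(-15\right) = -435 - 15 F$)
$\frac{k{\left(6,12 \right)}}{-3315} + \frac{Q{\left(10,S{\left(-3 \right)} \right)}}{-3104} = \frac{12 \cdot 6}{-3315} + \frac{-435 - 150}{-3104} = 72 \left(- \frac{1}{3315}\right) + \left(-435 - 150\right) \left(- \frac{1}{3104}\right) = - \frac{24}{1105} - - \frac{585}{3104} = - \frac{24}{1105} + \frac{585}{3104} = \frac{571929}{3429920}$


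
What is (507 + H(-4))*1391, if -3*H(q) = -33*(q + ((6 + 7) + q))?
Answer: 781742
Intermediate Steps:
H(q) = 143 + 22*q (H(q) = -(-11)*(q + ((6 + 7) + q)) = -(-11)*(q + (13 + q)) = -(-11)*(13 + 2*q) = -(-429 - 66*q)/3 = 143 + 22*q)
(507 + H(-4))*1391 = (507 + (143 + 22*(-4)))*1391 = (507 + (143 - 88))*1391 = (507 + 55)*1391 = 562*1391 = 781742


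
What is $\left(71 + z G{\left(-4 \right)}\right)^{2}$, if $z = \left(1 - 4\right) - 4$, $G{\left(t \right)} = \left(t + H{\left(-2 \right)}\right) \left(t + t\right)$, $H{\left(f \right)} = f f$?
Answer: $5041$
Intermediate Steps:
$H{\left(f \right)} = f^{2}$
$G{\left(t \right)} = 2 t \left(4 + t\right)$ ($G{\left(t \right)} = \left(t + \left(-2\right)^{2}\right) \left(t + t\right) = \left(t + 4\right) 2 t = \left(4 + t\right) 2 t = 2 t \left(4 + t\right)$)
$z = -7$ ($z = -3 - 4 = -7$)
$\left(71 + z G{\left(-4 \right)}\right)^{2} = \left(71 - 7 \cdot 2 \left(-4\right) \left(4 - 4\right)\right)^{2} = \left(71 - 7 \cdot 2 \left(-4\right) 0\right)^{2} = \left(71 - 0\right)^{2} = \left(71 + 0\right)^{2} = 71^{2} = 5041$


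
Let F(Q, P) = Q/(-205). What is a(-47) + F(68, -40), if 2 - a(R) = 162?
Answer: -32868/205 ≈ -160.33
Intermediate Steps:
a(R) = -160 (a(R) = 2 - 1*162 = 2 - 162 = -160)
F(Q, P) = -Q/205 (F(Q, P) = Q*(-1/205) = -Q/205)
a(-47) + F(68, -40) = -160 - 1/205*68 = -160 - 68/205 = -32868/205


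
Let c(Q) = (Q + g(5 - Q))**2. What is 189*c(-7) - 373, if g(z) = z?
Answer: 4352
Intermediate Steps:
c(Q) = 25 (c(Q) = (Q + (5 - Q))**2 = 5**2 = 25)
189*c(-7) - 373 = 189*25 - 373 = 4725 - 373 = 4352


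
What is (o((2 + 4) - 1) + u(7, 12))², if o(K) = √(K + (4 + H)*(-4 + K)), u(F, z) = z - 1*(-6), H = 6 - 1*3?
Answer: 336 + 72*√3 ≈ 460.71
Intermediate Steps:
H = 3 (H = 6 - 3 = 3)
u(F, z) = 6 + z (u(F, z) = z + 6 = 6 + z)
o(K) = √(-28 + 8*K) (o(K) = √(K + (4 + 3)*(-4 + K)) = √(K + 7*(-4 + K)) = √(K + (-28 + 7*K)) = √(-28 + 8*K))
(o((2 + 4) - 1) + u(7, 12))² = (2*√(-7 + 2*((2 + 4) - 1)) + (6 + 12))² = (2*√(-7 + 2*(6 - 1)) + 18)² = (2*√(-7 + 2*5) + 18)² = (2*√(-7 + 10) + 18)² = (2*√3 + 18)² = (18 + 2*√3)²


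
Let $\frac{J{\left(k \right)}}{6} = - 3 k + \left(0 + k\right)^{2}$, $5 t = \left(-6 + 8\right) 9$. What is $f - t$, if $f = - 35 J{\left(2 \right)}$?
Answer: $\frac{2082}{5} \approx 416.4$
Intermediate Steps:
$t = \frac{18}{5}$ ($t = \frac{\left(-6 + 8\right) 9}{5} = \frac{2 \cdot 9}{5} = \frac{1}{5} \cdot 18 = \frac{18}{5} \approx 3.6$)
$J{\left(k \right)} = - 18 k + 6 k^{2}$ ($J{\left(k \right)} = 6 \left(- 3 k + \left(0 + k\right)^{2}\right) = 6 \left(- 3 k + k^{2}\right) = 6 \left(k^{2} - 3 k\right) = - 18 k + 6 k^{2}$)
$f = 420$ ($f = - 35 \cdot 6 \cdot 2 \left(-3 + 2\right) = - 35 \cdot 6 \cdot 2 \left(-1\right) = \left(-35\right) \left(-12\right) = 420$)
$f - t = 420 - \frac{18}{5} = \frac{2082}{5}$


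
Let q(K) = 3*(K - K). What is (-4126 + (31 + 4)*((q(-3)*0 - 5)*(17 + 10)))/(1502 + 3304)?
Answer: -8851/4806 ≈ -1.8417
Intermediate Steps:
q(K) = 0 (q(K) = 3*0 = 0)
(-4126 + (31 + 4)*((q(-3)*0 - 5)*(17 + 10)))/(1502 + 3304) = (-4126 + (31 + 4)*((0*0 - 5)*(17 + 10)))/(1502 + 3304) = (-4126 + 35*((0 - 5)*27))/4806 = (-4126 + 35*(-5*27))*(1/4806) = (-4126 + 35*(-135))*(1/4806) = (-4126 - 4725)*(1/4806) = -8851*1/4806 = -8851/4806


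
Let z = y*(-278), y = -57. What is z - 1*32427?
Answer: -16581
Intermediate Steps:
z = 15846 (z = -57*(-278) = 15846)
z - 1*32427 = 15846 - 1*32427 = 15846 - 32427 = -16581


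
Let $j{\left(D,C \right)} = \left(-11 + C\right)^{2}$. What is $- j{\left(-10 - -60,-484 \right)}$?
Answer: $-245025$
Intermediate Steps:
$- j{\left(-10 - -60,-484 \right)} = - \left(-11 - 484\right)^{2} = - \left(-495\right)^{2} = \left(-1\right) 245025 = -245025$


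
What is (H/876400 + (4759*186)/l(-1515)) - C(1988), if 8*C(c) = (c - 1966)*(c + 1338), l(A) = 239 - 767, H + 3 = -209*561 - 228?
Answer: -10433901283/964040 ≈ -10823.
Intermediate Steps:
H = -117480 (H = -3 + (-209*561 - 228) = -3 + (-117249 - 228) = -3 - 117477 = -117480)
l(A) = -528
C(c) = (-1966 + c)*(1338 + c)/8 (C(c) = ((c - 1966)*(c + 1338))/8 = ((-1966 + c)*(1338 + c))/8 = (-1966 + c)*(1338 + c)/8)
(H/876400 + (4759*186)/l(-1515)) - C(1988) = (-117480/876400 + (4759*186)/(-528)) - (-657627/2 - 157/2*1988 + (1/8)*1988**2) = (-117480*1/876400 + 885174*(-1/528)) - (-657627/2 - 156058 + (1/8)*3952144) = (-2937/21910 - 147529/88) - (-657627/2 - 156058 + 494018) = -1616309423/964040 - 1*18293/2 = -1616309423/964040 - 18293/2 = -10433901283/964040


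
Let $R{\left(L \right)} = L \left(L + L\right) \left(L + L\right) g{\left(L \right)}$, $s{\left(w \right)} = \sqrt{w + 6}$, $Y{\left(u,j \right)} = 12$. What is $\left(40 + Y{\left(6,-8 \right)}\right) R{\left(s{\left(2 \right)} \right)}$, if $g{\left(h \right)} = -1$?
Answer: $- 3328 \sqrt{2} \approx -4706.5$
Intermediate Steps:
$s{\left(w \right)} = \sqrt{6 + w}$
$R{\left(L \right)} = - 4 L^{3}$ ($R{\left(L \right)} = L \left(L + L\right) \left(L + L\right) \left(-1\right) = L 2 L 2 L \left(-1\right) = L 4 L^{2} \left(-1\right) = 4 L^{3} \left(-1\right) = - 4 L^{3}$)
$\left(40 + Y{\left(6,-8 \right)}\right) R{\left(s{\left(2 \right)} \right)} = \left(40 + 12\right) \left(- 4 \left(\sqrt{6 + 2}\right)^{3}\right) = 52 \left(- 4 \left(\sqrt{8}\right)^{3}\right) = 52 \left(- 4 \left(2 \sqrt{2}\right)^{3}\right) = 52 \left(- 4 \cdot 16 \sqrt{2}\right) = 52 \left(- 64 \sqrt{2}\right) = - 3328 \sqrt{2}$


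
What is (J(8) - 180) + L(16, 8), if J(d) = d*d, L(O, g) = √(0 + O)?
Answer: -112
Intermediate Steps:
L(O, g) = √O
J(d) = d²
(J(8) - 180) + L(16, 8) = (8² - 180) + √16 = (64 - 180) + 4 = -116 + 4 = -112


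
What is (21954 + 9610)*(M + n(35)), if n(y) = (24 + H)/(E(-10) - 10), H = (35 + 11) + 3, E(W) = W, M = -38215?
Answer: -6031667343/5 ≈ -1.2063e+9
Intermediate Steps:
H = 49 (H = 46 + 3 = 49)
n(y) = -73/20 (n(y) = (24 + 49)/(-10 - 10) = 73/(-20) = 73*(-1/20) = -73/20)
(21954 + 9610)*(M + n(35)) = (21954 + 9610)*(-38215 - 73/20) = 31564*(-764373/20) = -6031667343/5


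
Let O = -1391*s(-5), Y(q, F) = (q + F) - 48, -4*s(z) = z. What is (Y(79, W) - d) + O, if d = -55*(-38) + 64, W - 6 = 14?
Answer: -15367/4 ≈ -3841.8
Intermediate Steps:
W = 20 (W = 6 + 14 = 20)
s(z) = -z/4
Y(q, F) = -48 + F + q (Y(q, F) = (F + q) - 48 = -48 + F + q)
d = 2154 (d = 2090 + 64 = 2154)
O = -6955/4 (O = -(-1391)*(-5)/4 = -1391*5/4 = -6955/4 ≈ -1738.8)
(Y(79, W) - d) + O = ((-48 + 20 + 79) - 1*2154) - 6955/4 = (51 - 2154) - 6955/4 = -2103 - 6955/4 = -15367/4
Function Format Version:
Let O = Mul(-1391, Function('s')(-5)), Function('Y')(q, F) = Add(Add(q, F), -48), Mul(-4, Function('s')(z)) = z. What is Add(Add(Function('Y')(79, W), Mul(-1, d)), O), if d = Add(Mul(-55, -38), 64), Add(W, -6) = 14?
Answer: Rational(-15367, 4) ≈ -3841.8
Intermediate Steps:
W = 20 (W = Add(6, 14) = 20)
Function('s')(z) = Mul(Rational(-1, 4), z)
Function('Y')(q, F) = Add(-48, F, q) (Function('Y')(q, F) = Add(Add(F, q), -48) = Add(-48, F, q))
d = 2154 (d = Add(2090, 64) = 2154)
O = Rational(-6955, 4) (O = Mul(-1391, Mul(Rational(-1, 4), -5)) = Mul(-1391, Rational(5, 4)) = Rational(-6955, 4) ≈ -1738.8)
Add(Add(Function('Y')(79, W), Mul(-1, d)), O) = Add(Add(Add(-48, 20, 79), Mul(-1, 2154)), Rational(-6955, 4)) = Add(Add(51, -2154), Rational(-6955, 4)) = Add(-2103, Rational(-6955, 4)) = Rational(-15367, 4)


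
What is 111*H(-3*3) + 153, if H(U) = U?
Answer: -846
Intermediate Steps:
111*H(-3*3) + 153 = 111*(-3*3) + 153 = 111*(-9) + 153 = -999 + 153 = -846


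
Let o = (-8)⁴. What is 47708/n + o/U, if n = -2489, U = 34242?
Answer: -811711196/42614169 ≈ -19.048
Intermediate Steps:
o = 4096
47708/n + o/U = 47708/(-2489) + 4096/34242 = 47708*(-1/2489) + 4096*(1/34242) = -47708/2489 + 2048/17121 = -811711196/42614169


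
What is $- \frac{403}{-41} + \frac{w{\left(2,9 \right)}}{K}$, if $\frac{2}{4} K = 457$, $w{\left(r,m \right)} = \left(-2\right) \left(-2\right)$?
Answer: $\frac{184253}{18737} \approx 9.8336$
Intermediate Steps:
$w{\left(r,m \right)} = 4$
$K = 914$ ($K = 2 \cdot 457 = 914$)
$- \frac{403}{-41} + \frac{w{\left(2,9 \right)}}{K} = - \frac{403}{-41} + \frac{4}{914} = \left(-403\right) \left(- \frac{1}{41}\right) + 4 \cdot \frac{1}{914} = \frac{403}{41} + \frac{2}{457} = \frac{184253}{18737}$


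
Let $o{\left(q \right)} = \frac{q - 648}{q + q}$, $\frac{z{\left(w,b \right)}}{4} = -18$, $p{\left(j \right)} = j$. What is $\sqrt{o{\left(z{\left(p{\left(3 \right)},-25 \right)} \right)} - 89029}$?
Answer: $8 i \sqrt{1391} \approx 298.37 i$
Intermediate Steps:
$z{\left(w,b \right)} = -72$ ($z{\left(w,b \right)} = 4 \left(-18\right) = -72$)
$o{\left(q \right)} = \frac{-648 + q}{2 q}$
$\sqrt{o{\left(z{\left(p{\left(3 \right)},-25 \right)} \right)} - 89029} = \sqrt{\frac{-648 - 72}{2 \left(-72\right)} - 89029} = \sqrt{\frac{1}{2} \left(- \frac{1}{72}\right) \left(-720\right) - 89029} = \sqrt{5 - 89029} = \sqrt{-89024} = 8 i \sqrt{1391}$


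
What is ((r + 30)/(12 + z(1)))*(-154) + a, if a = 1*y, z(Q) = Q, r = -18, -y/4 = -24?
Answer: -600/13 ≈ -46.154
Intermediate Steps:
y = 96 (y = -4*(-24) = 96)
a = 96 (a = 1*96 = 96)
((r + 30)/(12 + z(1)))*(-154) + a = ((-18 + 30)/(12 + 1))*(-154) + 96 = (12/13)*(-154) + 96 = -1848/13 + 96 = -600/13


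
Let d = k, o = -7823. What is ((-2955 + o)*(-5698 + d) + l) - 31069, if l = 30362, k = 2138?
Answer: 38368973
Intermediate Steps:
d = 2138
((-2955 + o)*(-5698 + d) + l) - 31069 = ((-2955 - 7823)*(-5698 + 2138) + 30362) - 31069 = (-10778*(-3560) + 30362) - 31069 = (38369680 + 30362) - 31069 = 38400042 - 31069 = 38368973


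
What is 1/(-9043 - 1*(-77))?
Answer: -1/8966 ≈ -0.00011153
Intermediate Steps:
1/(-9043 - 1*(-77)) = 1/(-9043 + 77) = 1/(-8966) = -1/8966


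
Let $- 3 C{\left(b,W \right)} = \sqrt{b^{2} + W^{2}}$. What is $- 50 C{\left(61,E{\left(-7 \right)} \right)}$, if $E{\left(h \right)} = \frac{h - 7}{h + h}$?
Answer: $\frac{50 \sqrt{3722}}{3} \approx 1016.8$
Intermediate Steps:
$E{\left(h \right)} = \frac{-7 + h}{2 h}$
$C{\left(b,W \right)} = - \frac{\sqrt{W^{2} + b^{2}}}{3}$ ($C{\left(b,W \right)} = - \frac{\sqrt{b^{2} + W^{2}}}{3} = - \frac{\sqrt{W^{2} + b^{2}}}{3}$)
$- 50 C{\left(61,E{\left(-7 \right)} \right)} = - 50 \left(- \frac{\sqrt{\left(\frac{-7 - 7}{2 \left(-7\right)}\right)^{2} + 61^{2}}}{3}\right) = - 50 \left(- \frac{\sqrt{\left(\frac{1}{2} \left(- \frac{1}{7}\right) \left(-14\right)\right)^{2} + 3721}}{3}\right) = - 50 \left(- \frac{\sqrt{1^{2} + 3721}}{3}\right) = - 50 \left(- \frac{\sqrt{1 + 3721}}{3}\right) = - 50 \left(- \frac{\sqrt{3722}}{3}\right) = \frac{50 \sqrt{3722}}{3}$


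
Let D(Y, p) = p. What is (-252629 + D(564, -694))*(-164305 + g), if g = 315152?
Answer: -38213014581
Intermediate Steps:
(-252629 + D(564, -694))*(-164305 + g) = (-252629 - 694)*(-164305 + 315152) = -253323*150847 = -38213014581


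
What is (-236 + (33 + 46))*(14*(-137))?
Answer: 301126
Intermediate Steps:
(-236 + (33 + 46))*(14*(-137)) = (-236 + 79)*(-1918) = -157*(-1918) = 301126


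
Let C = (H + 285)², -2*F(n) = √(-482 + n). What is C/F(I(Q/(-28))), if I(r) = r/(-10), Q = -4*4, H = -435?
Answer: 3750*I*√147630/703 ≈ 2049.6*I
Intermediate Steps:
Q = -16
I(r) = -r/10 (I(r) = r*(-⅒) = -r/10)
F(n) = -√(-482 + n)/2
C = 22500 (C = (-435 + 285)² = (-150)² = 22500)
C/F(I(Q/(-28))) = 22500/((-√(-482 - (-8)/(5*(-28)))/2)) = 22500/((-√(-482 - (-8)*(-1)/(5*28))/2)) = 22500/((-√(-482 - ⅒*4/7)/2)) = 22500/((-√(-482 - 2/35)/2)) = 22500/((-I*√147630/35)) = 22500*(I*√147630/4218) = 3750*I*√147630/703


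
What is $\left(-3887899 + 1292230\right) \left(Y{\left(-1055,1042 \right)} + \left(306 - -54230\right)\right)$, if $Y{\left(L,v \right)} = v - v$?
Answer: $-141557404584$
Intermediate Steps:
$Y{\left(L,v \right)} = 0$
$\left(-3887899 + 1292230\right) \left(Y{\left(-1055,1042 \right)} + \left(306 - -54230\right)\right) = \left(-3887899 + 1292230\right) \left(0 + \left(306 - -54230\right)\right) = - 2595669 \left(0 + \left(306 + 54230\right)\right) = - 2595669 \left(0 + 54536\right) = \left(-2595669\right) 54536 = -141557404584$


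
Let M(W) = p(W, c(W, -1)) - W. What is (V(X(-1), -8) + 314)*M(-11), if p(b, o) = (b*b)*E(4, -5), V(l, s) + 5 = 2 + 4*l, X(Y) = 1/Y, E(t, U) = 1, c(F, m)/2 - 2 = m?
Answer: 40524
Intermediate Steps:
c(F, m) = 4 + 2*m
V(l, s) = -3 + 4*l (V(l, s) = -5 + (2 + 4*l) = -3 + 4*l)
p(b, o) = b² (p(b, o) = (b*b)*1 = b²*1 = b²)
M(W) = W² - W
(V(X(-1), -8) + 314)*M(-11) = ((-3 + 4/(-1)) + 314)*(-11*(-1 - 11)) = ((-3 + 4*(-1)) + 314)*(-11*(-12)) = ((-3 - 4) + 314)*132 = (-7 + 314)*132 = 307*132 = 40524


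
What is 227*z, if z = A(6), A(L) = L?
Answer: 1362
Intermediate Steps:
z = 6
227*z = 227*6 = 1362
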